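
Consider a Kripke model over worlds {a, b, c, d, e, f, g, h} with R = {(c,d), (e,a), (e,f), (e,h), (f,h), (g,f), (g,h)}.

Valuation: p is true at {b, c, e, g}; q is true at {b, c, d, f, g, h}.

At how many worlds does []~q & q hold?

3

a: []~q is T, q is F. ✗
b: []~q is T, q is T. ✓
c: []~q is F, q is T. ✗
d: []~q is T, q is T. ✓
e: []~q is F, q is F. ✗
f: []~q is F, q is T. ✗
g: []~q is F, q is T. ✗
h: []~q is T, q is T. ✓
Satisfying worlds: {b, d, h}.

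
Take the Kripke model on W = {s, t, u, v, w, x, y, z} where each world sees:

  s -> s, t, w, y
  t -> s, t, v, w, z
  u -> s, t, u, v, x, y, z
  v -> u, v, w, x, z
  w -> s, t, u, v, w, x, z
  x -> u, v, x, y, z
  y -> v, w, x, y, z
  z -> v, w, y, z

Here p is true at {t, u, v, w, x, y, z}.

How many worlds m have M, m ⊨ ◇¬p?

4

s: successors {s, t, w, y}; ¬p there: s:T, t:F, w:F, y:F. ✓
t: successors {s, t, v, w, z}; ¬p there: s:T, t:F, v:F, w:F, z:F. ✓
u: successors {s, t, u, v, x, y, z}; ¬p there: s:T, t:F, u:F, v:F, x:F, y:F, z:F. ✓
v: successors {u, v, w, x, z}; ¬p there: u:F, v:F, w:F, x:F, z:F. ✗
w: successors {s, t, u, v, w, x, z}; ¬p there: s:T, t:F, u:F, v:F, w:F, x:F, z:F. ✓
x: successors {u, v, x, y, z}; ¬p there: u:F, v:F, x:F, y:F, z:F. ✗
y: successors {v, w, x, y, z}; ¬p there: v:F, w:F, x:F, y:F, z:F. ✗
z: successors {v, w, y, z}; ¬p there: v:F, w:F, y:F, z:F. ✗
Satisfying worlds: {s, t, u, w}.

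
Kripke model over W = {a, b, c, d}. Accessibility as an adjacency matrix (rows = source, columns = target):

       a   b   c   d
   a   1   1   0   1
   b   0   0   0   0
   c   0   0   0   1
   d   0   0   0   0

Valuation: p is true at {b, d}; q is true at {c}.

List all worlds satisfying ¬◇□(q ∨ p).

a: ◇□(q ∨ p) is T. ✗
b: ◇□(q ∨ p) is F. ✓
c: ◇□(q ∨ p) is T. ✗
d: ◇□(q ∨ p) is F. ✓

{b, d}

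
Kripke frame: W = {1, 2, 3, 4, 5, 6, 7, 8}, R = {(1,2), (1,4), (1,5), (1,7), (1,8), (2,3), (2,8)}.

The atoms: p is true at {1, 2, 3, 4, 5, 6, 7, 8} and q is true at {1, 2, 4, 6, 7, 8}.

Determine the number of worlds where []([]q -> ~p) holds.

6

1: successors {2, 4, 5, 7, 8}; []q -> ~p there: 2:T, 4:F, 5:F, 7:F, 8:F. ✗
2: successors {3, 8}; []q -> ~p there: 3:F, 8:F. ✗
3: no successors, so []([]q -> ~p) holds vacuously. ✓
4: no successors, so []([]q -> ~p) holds vacuously. ✓
5: no successors, so []([]q -> ~p) holds vacuously. ✓
6: no successors, so []([]q -> ~p) holds vacuously. ✓
7: no successors, so []([]q -> ~p) holds vacuously. ✓
8: no successors, so []([]q -> ~p) holds vacuously. ✓
Satisfying worlds: {3, 4, 5, 6, 7, 8}.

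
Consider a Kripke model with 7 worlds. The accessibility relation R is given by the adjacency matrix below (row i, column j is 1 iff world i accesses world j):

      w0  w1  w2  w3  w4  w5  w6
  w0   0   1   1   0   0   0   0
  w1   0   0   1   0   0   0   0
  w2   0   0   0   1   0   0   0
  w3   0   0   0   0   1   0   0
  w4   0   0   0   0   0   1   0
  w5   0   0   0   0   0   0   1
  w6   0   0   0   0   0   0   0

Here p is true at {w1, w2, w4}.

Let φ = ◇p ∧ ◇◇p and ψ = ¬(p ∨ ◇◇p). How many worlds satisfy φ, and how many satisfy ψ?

For ◇p ∧ ◇◇p:
w0: ◇p is T, ◇◇p is T. ✓
w1: ◇p is T, ◇◇p is F. ✗
w2: ◇p is F, ◇◇p is T. ✗
w3: ◇p is T, ◇◇p is F. ✗
w4: ◇p is F, ◇◇p is F. ✗
w5: ◇p is F, ◇◇p is F. ✗
w6: ◇p is F, ◇◇p is F. ✗
— 1 world.
For ¬(p ∨ ◇◇p):
w0: p ∨ ◇◇p is T. ✗
w1: p ∨ ◇◇p is T. ✗
w2: p ∨ ◇◇p is T. ✗
w3: p ∨ ◇◇p is F. ✓
w4: p ∨ ◇◇p is T. ✗
w5: p ∨ ◇◇p is F. ✓
w6: p ∨ ◇◇p is F. ✓
— 3 worlds.

1 and 3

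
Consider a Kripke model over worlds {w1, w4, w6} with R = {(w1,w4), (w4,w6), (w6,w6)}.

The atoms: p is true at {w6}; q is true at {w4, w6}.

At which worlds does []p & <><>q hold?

{w4, w6}

w1: []p is F, <><>q is T. ✗
w4: []p is T, <><>q is T. ✓
w6: []p is T, <><>q is T. ✓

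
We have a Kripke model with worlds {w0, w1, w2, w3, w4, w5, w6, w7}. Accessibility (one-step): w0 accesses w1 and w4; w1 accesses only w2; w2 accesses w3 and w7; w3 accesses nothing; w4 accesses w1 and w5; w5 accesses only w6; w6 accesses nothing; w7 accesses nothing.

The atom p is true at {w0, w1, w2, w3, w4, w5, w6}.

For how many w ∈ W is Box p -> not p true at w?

2

w0: Box p is T, not p is F. ✗
w1: Box p is T, not p is F. ✗
w2: Box p is F, not p is F. ✓
w3: Box p is T, not p is F. ✗
w4: Box p is T, not p is F. ✗
w5: Box p is T, not p is F. ✗
w6: Box p is T, not p is F. ✗
w7: Box p is T, not p is T. ✓
Satisfying worlds: {w2, w7}.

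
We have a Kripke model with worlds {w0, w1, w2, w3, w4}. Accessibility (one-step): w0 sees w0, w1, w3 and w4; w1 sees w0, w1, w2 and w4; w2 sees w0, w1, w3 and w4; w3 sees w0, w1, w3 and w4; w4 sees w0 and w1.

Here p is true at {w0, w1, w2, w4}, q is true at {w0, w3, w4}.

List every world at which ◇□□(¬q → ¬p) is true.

∅

w0: successors {w0, w1, w3, w4}; □□(¬q → ¬p) there: w0:F, w1:F, w3:F, w4:F. ✗
w1: successors {w0, w1, w2, w4}; □□(¬q → ¬p) there: w0:F, w1:F, w2:F, w4:F. ✗
w2: successors {w0, w1, w3, w4}; □□(¬q → ¬p) there: w0:F, w1:F, w3:F, w4:F. ✗
w3: successors {w0, w1, w3, w4}; □□(¬q → ¬p) there: w0:F, w1:F, w3:F, w4:F. ✗
w4: successors {w0, w1}; □□(¬q → ¬p) there: w0:F, w1:F. ✗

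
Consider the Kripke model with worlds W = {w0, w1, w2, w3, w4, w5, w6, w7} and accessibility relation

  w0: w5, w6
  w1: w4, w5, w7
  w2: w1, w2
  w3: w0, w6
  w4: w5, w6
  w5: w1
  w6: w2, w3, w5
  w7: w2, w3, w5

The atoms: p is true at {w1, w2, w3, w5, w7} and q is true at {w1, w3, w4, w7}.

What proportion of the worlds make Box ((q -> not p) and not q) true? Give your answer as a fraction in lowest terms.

w0: successors {w5, w6}; (q -> not p) and not q there: w5:T, w6:T. ✓
w1: successors {w4, w5, w7}; (q -> not p) and not q there: w4:F, w5:T, w7:F. ✗
w2: successors {w1, w2}; (q -> not p) and not q there: w1:F, w2:T. ✗
w3: successors {w0, w6}; (q -> not p) and not q there: w0:T, w6:T. ✓
w4: successors {w5, w6}; (q -> not p) and not q there: w5:T, w6:T. ✓
w5: successors {w1}; (q -> not p) and not q there: w1:F. ✗
w6: successors {w2, w3, w5}; (q -> not p) and not q there: w2:T, w3:F, w5:T. ✗
w7: successors {w2, w3, w5}; (q -> not p) and not q there: w2:T, w3:F, w5:T. ✗
That's 3 of 8 worlds, so 3/8.

3/8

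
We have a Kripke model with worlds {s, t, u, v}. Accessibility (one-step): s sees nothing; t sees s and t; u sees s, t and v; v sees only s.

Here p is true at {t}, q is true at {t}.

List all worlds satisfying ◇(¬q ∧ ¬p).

s: no successors, so ◇(¬q ∧ ¬p) fails. ✗
t: successors {s, t}; ¬q ∧ ¬p there: s:T, t:F. ✓
u: successors {s, t, v}; ¬q ∧ ¬p there: s:T, t:F, v:T. ✓
v: successors {s}; ¬q ∧ ¬p there: s:T. ✓

{t, u, v}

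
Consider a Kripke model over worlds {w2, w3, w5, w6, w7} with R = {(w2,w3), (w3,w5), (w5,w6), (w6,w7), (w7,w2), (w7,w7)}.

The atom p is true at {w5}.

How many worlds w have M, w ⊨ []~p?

w2: successors {w3}; ~p there: w3:T. ✓
w3: successors {w5}; ~p there: w5:F. ✗
w5: successors {w6}; ~p there: w6:T. ✓
w6: successors {w7}; ~p there: w7:T. ✓
w7: successors {w2, w7}; ~p there: w2:T, w7:T. ✓
Satisfying worlds: {w2, w5, w6, w7}.

4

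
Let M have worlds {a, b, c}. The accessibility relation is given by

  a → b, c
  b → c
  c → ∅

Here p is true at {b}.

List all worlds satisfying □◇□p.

{c}

a: successors {b, c}; ◇□p there: b:T, c:F. ✗
b: successors {c}; ◇□p there: c:F. ✗
c: no successors, so □◇□p holds vacuously. ✓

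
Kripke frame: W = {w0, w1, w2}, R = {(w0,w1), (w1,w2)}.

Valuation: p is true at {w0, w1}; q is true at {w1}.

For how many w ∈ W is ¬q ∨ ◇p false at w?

w0: ¬q is T, ◇p is T. ✓
w1: ¬q is F, ◇p is F. ✗
w2: ¬q is T, ◇p is F. ✓
Satisfying worlds: {w0, w2}.
So ¬q ∨ ◇p fails at the other 1 world.

1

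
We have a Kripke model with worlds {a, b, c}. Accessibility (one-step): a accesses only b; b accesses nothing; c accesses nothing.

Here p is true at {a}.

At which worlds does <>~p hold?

{a}

a: successors {b}; ~p there: b:T. ✓
b: no successors, so <>~p fails. ✗
c: no successors, so <>~p fails. ✗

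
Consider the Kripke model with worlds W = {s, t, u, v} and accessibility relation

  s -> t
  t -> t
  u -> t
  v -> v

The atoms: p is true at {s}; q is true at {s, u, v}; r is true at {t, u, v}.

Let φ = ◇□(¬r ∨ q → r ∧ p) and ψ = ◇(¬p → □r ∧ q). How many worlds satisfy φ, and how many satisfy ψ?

For ◇□(¬r ∨ q → r ∧ p):
s: successors {t}; □(¬r ∨ q → r ∧ p) there: t:T. ✓
t: successors {t}; □(¬r ∨ q → r ∧ p) there: t:T. ✓
u: successors {t}; □(¬r ∨ q → r ∧ p) there: t:T. ✓
v: successors {v}; □(¬r ∨ q → r ∧ p) there: v:F. ✗
— 3 worlds.
For ◇(¬p → □r ∧ q):
s: successors {t}; ¬p → □r ∧ q there: t:F. ✗
t: successors {t}; ¬p → □r ∧ q there: t:F. ✗
u: successors {t}; ¬p → □r ∧ q there: t:F. ✗
v: successors {v}; ¬p → □r ∧ q there: v:T. ✓
— 1 world.

3 and 1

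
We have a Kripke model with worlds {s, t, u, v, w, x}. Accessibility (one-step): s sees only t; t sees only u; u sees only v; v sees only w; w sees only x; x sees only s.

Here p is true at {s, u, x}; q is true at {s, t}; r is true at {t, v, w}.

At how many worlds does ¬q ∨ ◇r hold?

s: ¬q is F, ◇r is T. ✓
t: ¬q is F, ◇r is F. ✗
u: ¬q is T, ◇r is T. ✓
v: ¬q is T, ◇r is T. ✓
w: ¬q is T, ◇r is F. ✓
x: ¬q is T, ◇r is F. ✓
Satisfying worlds: {s, u, v, w, x}.

5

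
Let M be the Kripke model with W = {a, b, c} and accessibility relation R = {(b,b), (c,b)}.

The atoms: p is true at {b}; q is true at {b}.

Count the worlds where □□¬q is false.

2

a: no successors, so □□¬q holds vacuously. ✓
b: successors {b}; □¬q there: b:F. ✗
c: successors {b}; □¬q there: b:F. ✗
Satisfying worlds: {a}.
So □□¬q fails at the other 2 worlds.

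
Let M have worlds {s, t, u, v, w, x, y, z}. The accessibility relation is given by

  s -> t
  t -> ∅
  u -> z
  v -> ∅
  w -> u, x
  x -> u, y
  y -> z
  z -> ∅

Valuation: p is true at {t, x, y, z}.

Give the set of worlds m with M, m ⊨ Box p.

{s, t, u, v, y, z}

s: successors {t}; p there: t:T. ✓
t: no successors, so Box p holds vacuously. ✓
u: successors {z}; p there: z:T. ✓
v: no successors, so Box p holds vacuously. ✓
w: successors {u, x}; p there: u:F, x:T. ✗
x: successors {u, y}; p there: u:F, y:T. ✗
y: successors {z}; p there: z:T. ✓
z: no successors, so Box p holds vacuously. ✓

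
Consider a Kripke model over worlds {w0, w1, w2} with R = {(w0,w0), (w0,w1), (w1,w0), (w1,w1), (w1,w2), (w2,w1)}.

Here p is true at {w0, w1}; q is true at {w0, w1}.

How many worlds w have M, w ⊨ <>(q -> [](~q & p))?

w0: successors {w0, w1}; q -> [](~q & p) there: w0:F, w1:F. ✗
w1: successors {w0, w1, w2}; q -> [](~q & p) there: w0:F, w1:F, w2:T. ✓
w2: successors {w1}; q -> [](~q & p) there: w1:F. ✗
Satisfying worlds: {w1}.

1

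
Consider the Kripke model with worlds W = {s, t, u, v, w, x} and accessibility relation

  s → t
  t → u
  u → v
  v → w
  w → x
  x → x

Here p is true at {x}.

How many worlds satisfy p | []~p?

5

s: p is F, []~p is T. ✓
t: p is F, []~p is T. ✓
u: p is F, []~p is T. ✓
v: p is F, []~p is T. ✓
w: p is F, []~p is F. ✗
x: p is T, []~p is F. ✓
Satisfying worlds: {s, t, u, v, x}.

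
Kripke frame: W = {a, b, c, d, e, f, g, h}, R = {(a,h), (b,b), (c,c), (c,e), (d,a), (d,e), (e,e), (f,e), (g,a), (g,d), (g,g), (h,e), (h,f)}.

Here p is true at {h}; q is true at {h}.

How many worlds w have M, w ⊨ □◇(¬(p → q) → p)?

8

a: successors {h}; ◇(¬(p → q) → p) there: h:T. ✓
b: successors {b}; ◇(¬(p → q) → p) there: b:T. ✓
c: successors {c, e}; ◇(¬(p → q) → p) there: c:T, e:T. ✓
d: successors {a, e}; ◇(¬(p → q) → p) there: a:T, e:T. ✓
e: successors {e}; ◇(¬(p → q) → p) there: e:T. ✓
f: successors {e}; ◇(¬(p → q) → p) there: e:T. ✓
g: successors {a, d, g}; ◇(¬(p → q) → p) there: a:T, d:T, g:T. ✓
h: successors {e, f}; ◇(¬(p → q) → p) there: e:T, f:T. ✓
Satisfying worlds: {a, b, c, d, e, f, g, h}.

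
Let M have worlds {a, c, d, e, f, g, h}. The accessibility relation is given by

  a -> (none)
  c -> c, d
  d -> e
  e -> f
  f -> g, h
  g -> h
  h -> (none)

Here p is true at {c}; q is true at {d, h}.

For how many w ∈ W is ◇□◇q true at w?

3

a: no successors, so ◇□◇q fails. ✗
c: successors {c, d}; □◇q there: c:F, d:F. ✗
d: successors {e}; □◇q there: e:T. ✓
e: successors {f}; □◇q there: f:F. ✗
f: successors {g, h}; □◇q there: g:F, h:T. ✓
g: successors {h}; □◇q there: h:T. ✓
h: no successors, so ◇□◇q fails. ✗
Satisfying worlds: {d, f, g}.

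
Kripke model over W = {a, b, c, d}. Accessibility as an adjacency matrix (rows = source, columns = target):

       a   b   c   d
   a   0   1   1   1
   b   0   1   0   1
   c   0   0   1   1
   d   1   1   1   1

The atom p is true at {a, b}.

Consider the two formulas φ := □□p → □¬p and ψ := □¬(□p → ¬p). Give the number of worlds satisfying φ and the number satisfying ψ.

4 and 0

For □□p → □¬p:
a: □□p is F, □¬p is F. ✓
b: □□p is F, □¬p is F. ✓
c: □□p is F, □¬p is T. ✓
d: □□p is F, □¬p is F. ✓
— 4 worlds.
For □¬(□p → ¬p):
a: successors {b, c, d}; ¬(□p → ¬p) there: b:F, c:F, d:F. ✗
b: successors {b, d}; ¬(□p → ¬p) there: b:F, d:F. ✗
c: successors {c, d}; ¬(□p → ¬p) there: c:F, d:F. ✗
d: successors {a, b, c, d}; ¬(□p → ¬p) there: a:F, b:F, c:F, d:F. ✗
— 0 worlds.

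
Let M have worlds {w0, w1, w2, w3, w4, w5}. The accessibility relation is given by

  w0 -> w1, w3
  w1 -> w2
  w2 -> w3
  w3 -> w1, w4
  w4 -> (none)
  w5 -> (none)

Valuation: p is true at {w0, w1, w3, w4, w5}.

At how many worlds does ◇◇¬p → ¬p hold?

w0: ◇◇¬p is T, ¬p is F. ✗
w1: ◇◇¬p is F, ¬p is F. ✓
w2: ◇◇¬p is F, ¬p is T. ✓
w3: ◇◇¬p is T, ¬p is F. ✗
w4: ◇◇¬p is F, ¬p is F. ✓
w5: ◇◇¬p is F, ¬p is F. ✓
Satisfying worlds: {w1, w2, w4, w5}.

4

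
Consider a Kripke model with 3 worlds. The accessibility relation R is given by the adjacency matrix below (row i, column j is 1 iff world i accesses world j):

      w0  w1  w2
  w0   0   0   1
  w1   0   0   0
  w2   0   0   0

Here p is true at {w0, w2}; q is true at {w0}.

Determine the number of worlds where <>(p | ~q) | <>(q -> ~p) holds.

1

w0: <>(p | ~q) is T, <>(q -> ~p) is T. ✓
w1: <>(p | ~q) is F, <>(q -> ~p) is F. ✗
w2: <>(p | ~q) is F, <>(q -> ~p) is F. ✗
Satisfying worlds: {w0}.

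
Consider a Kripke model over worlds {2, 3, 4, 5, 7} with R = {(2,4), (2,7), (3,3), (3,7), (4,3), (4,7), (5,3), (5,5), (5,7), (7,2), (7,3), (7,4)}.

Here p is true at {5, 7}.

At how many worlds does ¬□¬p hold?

4

2: □¬p is F. ✓
3: □¬p is F. ✓
4: □¬p is F. ✓
5: □¬p is F. ✓
7: □¬p is T. ✗
Satisfying worlds: {2, 3, 4, 5}.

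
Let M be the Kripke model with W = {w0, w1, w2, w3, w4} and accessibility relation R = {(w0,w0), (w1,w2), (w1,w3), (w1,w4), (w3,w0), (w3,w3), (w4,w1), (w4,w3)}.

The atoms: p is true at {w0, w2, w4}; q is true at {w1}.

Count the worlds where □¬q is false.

w0: successors {w0}; ¬q there: w0:T. ✓
w1: successors {w2, w3, w4}; ¬q there: w2:T, w3:T, w4:T. ✓
w2: no successors, so □¬q holds vacuously. ✓
w3: successors {w0, w3}; ¬q there: w0:T, w3:T. ✓
w4: successors {w1, w3}; ¬q there: w1:F, w3:T. ✗
Satisfying worlds: {w0, w1, w2, w3}.
So □¬q fails at the other 1 world.

1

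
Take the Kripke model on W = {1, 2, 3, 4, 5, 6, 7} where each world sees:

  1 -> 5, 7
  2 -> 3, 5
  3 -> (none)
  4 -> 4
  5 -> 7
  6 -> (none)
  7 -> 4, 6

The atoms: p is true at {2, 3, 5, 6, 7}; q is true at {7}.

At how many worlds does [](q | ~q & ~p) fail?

1: successors {5, 7}; q | ~q & ~p there: 5:F, 7:T. ✗
2: successors {3, 5}; q | ~q & ~p there: 3:F, 5:F. ✗
3: no successors, so [](q | ~q & ~p) holds vacuously. ✓
4: successors {4}; q | ~q & ~p there: 4:T. ✓
5: successors {7}; q | ~q & ~p there: 7:T. ✓
6: no successors, so [](q | ~q & ~p) holds vacuously. ✓
7: successors {4, 6}; q | ~q & ~p there: 4:T, 6:F. ✗
Satisfying worlds: {3, 4, 5, 6}.
So [](q | ~q & ~p) fails at the other 3 worlds.

3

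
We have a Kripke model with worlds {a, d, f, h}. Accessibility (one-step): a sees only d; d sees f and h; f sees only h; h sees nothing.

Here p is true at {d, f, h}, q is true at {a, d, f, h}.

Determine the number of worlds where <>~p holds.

0

a: successors {d}; ~p there: d:F. ✗
d: successors {f, h}; ~p there: f:F, h:F. ✗
f: successors {h}; ~p there: h:F. ✗
h: no successors, so <>~p fails. ✗
Satisfying worlds: ∅.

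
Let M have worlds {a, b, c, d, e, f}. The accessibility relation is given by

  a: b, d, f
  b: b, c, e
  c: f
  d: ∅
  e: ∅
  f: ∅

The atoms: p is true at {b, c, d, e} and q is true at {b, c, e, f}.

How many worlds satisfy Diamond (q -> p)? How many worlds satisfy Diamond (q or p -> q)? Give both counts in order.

For Diamond (q -> p):
a: successors {b, d, f}; q -> p there: b:T, d:T, f:F. ✓
b: successors {b, c, e}; q -> p there: b:T, c:T, e:T. ✓
c: successors {f}; q -> p there: f:F. ✗
d: no successors, so Diamond (q -> p) fails. ✗
e: no successors, so Diamond (q -> p) fails. ✗
f: no successors, so Diamond (q -> p) fails. ✗
— 2 worlds.
For Diamond (q or p -> q):
a: successors {b, d, f}; q or p -> q there: b:T, d:F, f:T. ✓
b: successors {b, c, e}; q or p -> q there: b:T, c:T, e:T. ✓
c: successors {f}; q or p -> q there: f:T. ✓
d: no successors, so Diamond (q or p -> q) fails. ✗
e: no successors, so Diamond (q or p -> q) fails. ✗
f: no successors, so Diamond (q or p -> q) fails. ✗
— 3 worlds.

2 and 3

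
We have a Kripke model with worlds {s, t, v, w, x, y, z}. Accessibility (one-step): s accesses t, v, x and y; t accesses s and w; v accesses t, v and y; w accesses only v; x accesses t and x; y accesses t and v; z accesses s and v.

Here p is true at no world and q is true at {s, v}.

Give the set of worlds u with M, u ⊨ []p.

s: successors {t, v, x, y}; p there: t:F, v:F, x:F, y:F. ✗
t: successors {s, w}; p there: s:F, w:F. ✗
v: successors {t, v, y}; p there: t:F, v:F, y:F. ✗
w: successors {v}; p there: v:F. ✗
x: successors {t, x}; p there: t:F, x:F. ✗
y: successors {t, v}; p there: t:F, v:F. ✗
z: successors {s, v}; p there: s:F, v:F. ✗

∅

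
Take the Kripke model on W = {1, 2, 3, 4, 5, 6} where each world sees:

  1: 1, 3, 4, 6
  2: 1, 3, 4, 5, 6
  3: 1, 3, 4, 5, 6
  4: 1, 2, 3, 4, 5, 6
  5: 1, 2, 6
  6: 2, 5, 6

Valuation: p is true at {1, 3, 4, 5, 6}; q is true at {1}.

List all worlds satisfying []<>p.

1: successors {1, 3, 4, 6}; <>p there: 1:T, 3:T, 4:T, 6:T. ✓
2: successors {1, 3, 4, 5, 6}; <>p there: 1:T, 3:T, 4:T, 5:T, 6:T. ✓
3: successors {1, 3, 4, 5, 6}; <>p there: 1:T, 3:T, 4:T, 5:T, 6:T. ✓
4: successors {1, 2, 3, 4, 5, 6}; <>p there: 1:T, 2:T, 3:T, 4:T, 5:T, 6:T. ✓
5: successors {1, 2, 6}; <>p there: 1:T, 2:T, 6:T. ✓
6: successors {2, 5, 6}; <>p there: 2:T, 5:T, 6:T. ✓

{1, 2, 3, 4, 5, 6}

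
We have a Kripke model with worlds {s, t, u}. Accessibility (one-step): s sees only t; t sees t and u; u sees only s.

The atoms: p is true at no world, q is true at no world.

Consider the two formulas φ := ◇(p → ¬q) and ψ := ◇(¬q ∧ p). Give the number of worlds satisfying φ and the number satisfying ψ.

3 and 0

For ◇(p → ¬q):
s: successors {t}; p → ¬q there: t:T. ✓
t: successors {t, u}; p → ¬q there: t:T, u:T. ✓
u: successors {s}; p → ¬q there: s:T. ✓
— 3 worlds.
For ◇(¬q ∧ p):
s: successors {t}; ¬q ∧ p there: t:F. ✗
t: successors {t, u}; ¬q ∧ p there: t:F, u:F. ✗
u: successors {s}; ¬q ∧ p there: s:F. ✗
— 0 worlds.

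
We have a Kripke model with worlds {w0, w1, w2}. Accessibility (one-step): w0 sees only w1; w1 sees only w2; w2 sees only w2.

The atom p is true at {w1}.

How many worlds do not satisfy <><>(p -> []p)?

0

w0: successors {w1}; <>(p -> []p) there: w1:T. ✓
w1: successors {w2}; <>(p -> []p) there: w2:T. ✓
w2: successors {w2}; <>(p -> []p) there: w2:T. ✓
Satisfying worlds: {w0, w1, w2}.
So <><>(p -> []p) fails at the other 0 worlds.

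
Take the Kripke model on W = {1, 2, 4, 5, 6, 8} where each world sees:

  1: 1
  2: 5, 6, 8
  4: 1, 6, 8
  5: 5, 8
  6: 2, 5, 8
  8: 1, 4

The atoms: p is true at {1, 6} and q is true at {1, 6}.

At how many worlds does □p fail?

5

1: successors {1}; p there: 1:T. ✓
2: successors {5, 6, 8}; p there: 5:F, 6:T, 8:F. ✗
4: successors {1, 6, 8}; p there: 1:T, 6:T, 8:F. ✗
5: successors {5, 8}; p there: 5:F, 8:F. ✗
6: successors {2, 5, 8}; p there: 2:F, 5:F, 8:F. ✗
8: successors {1, 4}; p there: 1:T, 4:F. ✗
Satisfying worlds: {1}.
So □p fails at the other 5 worlds.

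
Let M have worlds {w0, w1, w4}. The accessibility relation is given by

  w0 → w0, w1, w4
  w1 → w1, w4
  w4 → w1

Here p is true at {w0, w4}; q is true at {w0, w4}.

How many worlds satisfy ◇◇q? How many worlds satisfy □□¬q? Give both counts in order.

3 and 0

For ◇◇q:
w0: successors {w0, w1, w4}; ◇q there: w0:T, w1:T, w4:F. ✓
w1: successors {w1, w4}; ◇q there: w1:T, w4:F. ✓
w4: successors {w1}; ◇q there: w1:T. ✓
— 3 worlds.
For □□¬q:
w0: successors {w0, w1, w4}; □¬q there: w0:F, w1:F, w4:T. ✗
w1: successors {w1, w4}; □¬q there: w1:F, w4:T. ✗
w4: successors {w1}; □¬q there: w1:F. ✗
— 0 worlds.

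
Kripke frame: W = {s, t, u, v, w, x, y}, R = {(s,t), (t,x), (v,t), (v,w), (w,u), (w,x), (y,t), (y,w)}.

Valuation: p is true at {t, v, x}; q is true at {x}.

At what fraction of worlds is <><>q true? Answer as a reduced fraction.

3/7

s: successors {t}; <>q there: t:T. ✓
t: successors {x}; <>q there: x:F. ✗
u: no successors, so <><>q fails. ✗
v: successors {t, w}; <>q there: t:T, w:T. ✓
w: successors {u, x}; <>q there: u:F, x:F. ✗
x: no successors, so <><>q fails. ✗
y: successors {t, w}; <>q there: t:T, w:T. ✓
That's 3 of 7 worlds, so 3/7.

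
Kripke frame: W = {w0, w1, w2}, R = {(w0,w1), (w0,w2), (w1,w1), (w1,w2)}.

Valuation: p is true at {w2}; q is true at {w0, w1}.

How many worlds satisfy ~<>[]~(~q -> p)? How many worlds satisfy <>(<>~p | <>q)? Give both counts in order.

1 and 2

For ~<>[]~(~q -> p):
w0: <>[]~(~q -> p) is T. ✗
w1: <>[]~(~q -> p) is T. ✗
w2: <>[]~(~q -> p) is F. ✓
— 1 world.
For <>(<>~p | <>q):
w0: successors {w1, w2}; <>~p | <>q there: w1:T, w2:F. ✓
w1: successors {w1, w2}; <>~p | <>q there: w1:T, w2:F. ✓
w2: no successors, so <>(<>~p | <>q) fails. ✗
— 2 worlds.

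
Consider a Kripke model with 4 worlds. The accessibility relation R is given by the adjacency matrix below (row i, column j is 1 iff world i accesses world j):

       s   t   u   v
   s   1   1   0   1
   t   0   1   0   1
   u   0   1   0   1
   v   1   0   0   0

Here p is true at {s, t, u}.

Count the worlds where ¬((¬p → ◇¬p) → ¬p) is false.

s: (¬p → ◇¬p) → ¬p is F. ✓
t: (¬p → ◇¬p) → ¬p is F. ✓
u: (¬p → ◇¬p) → ¬p is F. ✓
v: (¬p → ◇¬p) → ¬p is T. ✗
Satisfying worlds: {s, t, u}.
So ¬((¬p → ◇¬p) → ¬p) fails at the other 1 world.

1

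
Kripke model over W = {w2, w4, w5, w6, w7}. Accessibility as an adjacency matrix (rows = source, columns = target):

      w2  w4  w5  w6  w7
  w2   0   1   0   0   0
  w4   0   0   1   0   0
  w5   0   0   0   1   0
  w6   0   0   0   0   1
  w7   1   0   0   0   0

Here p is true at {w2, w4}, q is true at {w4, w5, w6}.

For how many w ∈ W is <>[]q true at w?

w2: successors {w4}; []q there: w4:T. ✓
w4: successors {w5}; []q there: w5:T. ✓
w5: successors {w6}; []q there: w6:F. ✗
w6: successors {w7}; []q there: w7:F. ✗
w7: successors {w2}; []q there: w2:T. ✓
Satisfying worlds: {w2, w4, w7}.

3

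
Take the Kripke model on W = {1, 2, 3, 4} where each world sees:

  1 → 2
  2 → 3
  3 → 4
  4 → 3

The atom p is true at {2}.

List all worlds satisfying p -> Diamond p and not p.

{1, 3, 4}

1: p is F, Diamond p and not p is T. ✓
2: p is T, Diamond p and not p is F. ✗
3: p is F, Diamond p and not p is F. ✓
4: p is F, Diamond p and not p is F. ✓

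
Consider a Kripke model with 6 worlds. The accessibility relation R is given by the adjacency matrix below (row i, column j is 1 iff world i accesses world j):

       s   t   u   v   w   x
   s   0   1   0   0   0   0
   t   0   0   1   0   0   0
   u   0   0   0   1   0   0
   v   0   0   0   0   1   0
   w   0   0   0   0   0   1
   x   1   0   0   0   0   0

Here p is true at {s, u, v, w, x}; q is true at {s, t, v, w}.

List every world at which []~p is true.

s: successors {t}; ~p there: t:T. ✓
t: successors {u}; ~p there: u:F. ✗
u: successors {v}; ~p there: v:F. ✗
v: successors {w}; ~p there: w:F. ✗
w: successors {x}; ~p there: x:F. ✗
x: successors {s}; ~p there: s:F. ✗

{s}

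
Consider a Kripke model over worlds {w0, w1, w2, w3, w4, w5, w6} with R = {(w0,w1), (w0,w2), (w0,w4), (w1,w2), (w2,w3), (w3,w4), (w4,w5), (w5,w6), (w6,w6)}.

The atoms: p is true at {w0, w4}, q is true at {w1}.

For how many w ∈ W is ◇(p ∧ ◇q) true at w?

w0: successors {w1, w2, w4}; p ∧ ◇q there: w1:F, w2:F, w4:F. ✗
w1: successors {w2}; p ∧ ◇q there: w2:F. ✗
w2: successors {w3}; p ∧ ◇q there: w3:F. ✗
w3: successors {w4}; p ∧ ◇q there: w4:F. ✗
w4: successors {w5}; p ∧ ◇q there: w5:F. ✗
w5: successors {w6}; p ∧ ◇q there: w6:F. ✗
w6: successors {w6}; p ∧ ◇q there: w6:F. ✗
Satisfying worlds: ∅.

0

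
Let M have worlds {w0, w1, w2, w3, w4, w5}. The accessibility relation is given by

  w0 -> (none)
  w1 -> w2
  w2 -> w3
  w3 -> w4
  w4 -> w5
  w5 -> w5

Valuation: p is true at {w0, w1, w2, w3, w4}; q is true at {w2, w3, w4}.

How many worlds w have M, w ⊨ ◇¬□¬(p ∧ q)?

w0: no successors, so ◇¬□¬(p ∧ q) fails. ✗
w1: successors {w2}; ¬□¬(p ∧ q) there: w2:T. ✓
w2: successors {w3}; ¬□¬(p ∧ q) there: w3:T. ✓
w3: successors {w4}; ¬□¬(p ∧ q) there: w4:F. ✗
w4: successors {w5}; ¬□¬(p ∧ q) there: w5:F. ✗
w5: successors {w5}; ¬□¬(p ∧ q) there: w5:F. ✗
Satisfying worlds: {w1, w2}.

2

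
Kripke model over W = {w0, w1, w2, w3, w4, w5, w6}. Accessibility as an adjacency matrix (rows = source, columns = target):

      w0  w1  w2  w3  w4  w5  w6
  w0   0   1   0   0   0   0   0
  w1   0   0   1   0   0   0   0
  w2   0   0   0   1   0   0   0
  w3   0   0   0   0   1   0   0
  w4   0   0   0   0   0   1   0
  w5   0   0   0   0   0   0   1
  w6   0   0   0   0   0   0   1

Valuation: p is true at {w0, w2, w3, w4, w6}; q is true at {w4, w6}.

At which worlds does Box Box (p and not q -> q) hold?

w0: successors {w1}; Box (p and not q -> q) there: w1:F. ✗
w1: successors {w2}; Box (p and not q -> q) there: w2:F. ✗
w2: successors {w3}; Box (p and not q -> q) there: w3:T. ✓
w3: successors {w4}; Box (p and not q -> q) there: w4:T. ✓
w4: successors {w5}; Box (p and not q -> q) there: w5:T. ✓
w5: successors {w6}; Box (p and not q -> q) there: w6:T. ✓
w6: successors {w6}; Box (p and not q -> q) there: w6:T. ✓

{w2, w3, w4, w5, w6}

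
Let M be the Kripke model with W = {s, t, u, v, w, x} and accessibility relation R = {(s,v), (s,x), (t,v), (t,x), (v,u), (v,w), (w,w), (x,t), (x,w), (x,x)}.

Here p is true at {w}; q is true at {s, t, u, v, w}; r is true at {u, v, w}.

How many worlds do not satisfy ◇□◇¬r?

s: successors {v, x}; □◇¬r there: v:F, x:F. ✗
t: successors {v, x}; □◇¬r there: v:F, x:F. ✗
u: no successors, so ◇□◇¬r fails. ✗
v: successors {u, w}; □◇¬r there: u:T, w:F. ✓
w: successors {w}; □◇¬r there: w:F. ✗
x: successors {t, w, x}; □◇¬r there: t:F, w:F, x:F. ✗
Satisfying worlds: {v}.
So ◇□◇¬r fails at the other 5 worlds.

5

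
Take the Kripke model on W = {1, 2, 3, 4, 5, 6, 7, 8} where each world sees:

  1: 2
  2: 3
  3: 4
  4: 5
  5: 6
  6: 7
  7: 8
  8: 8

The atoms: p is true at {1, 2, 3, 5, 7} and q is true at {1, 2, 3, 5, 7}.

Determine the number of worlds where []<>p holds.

3

1: successors {2}; <>p there: 2:T. ✓
2: successors {3}; <>p there: 3:F. ✗
3: successors {4}; <>p there: 4:T. ✓
4: successors {5}; <>p there: 5:F. ✗
5: successors {6}; <>p there: 6:T. ✓
6: successors {7}; <>p there: 7:F. ✗
7: successors {8}; <>p there: 8:F. ✗
8: successors {8}; <>p there: 8:F. ✗
Satisfying worlds: {1, 3, 5}.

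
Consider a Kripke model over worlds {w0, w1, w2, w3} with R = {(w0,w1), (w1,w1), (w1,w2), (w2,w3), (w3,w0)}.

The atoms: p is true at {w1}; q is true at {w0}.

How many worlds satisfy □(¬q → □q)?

w0: successors {w1}; ¬q → □q there: w1:F. ✗
w1: successors {w1, w2}; ¬q → □q there: w1:F, w2:F. ✗
w2: successors {w3}; ¬q → □q there: w3:T. ✓
w3: successors {w0}; ¬q → □q there: w0:T. ✓
Satisfying worlds: {w2, w3}.

2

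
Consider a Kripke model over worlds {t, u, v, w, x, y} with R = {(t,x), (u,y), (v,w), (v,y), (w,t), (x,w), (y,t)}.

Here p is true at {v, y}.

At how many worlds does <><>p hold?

0

t: successors {x}; <>p there: x:F. ✗
u: successors {y}; <>p there: y:F. ✗
v: successors {w, y}; <>p there: w:F, y:F. ✗
w: successors {t}; <>p there: t:F. ✗
x: successors {w}; <>p there: w:F. ✗
y: successors {t}; <>p there: t:F. ✗
Satisfying worlds: ∅.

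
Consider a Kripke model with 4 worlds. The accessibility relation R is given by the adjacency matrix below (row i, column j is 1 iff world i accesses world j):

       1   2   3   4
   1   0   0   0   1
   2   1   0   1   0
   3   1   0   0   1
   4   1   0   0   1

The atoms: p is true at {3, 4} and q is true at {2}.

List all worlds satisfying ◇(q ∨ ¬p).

1: successors {4}; q ∨ ¬p there: 4:F. ✗
2: successors {1, 3}; q ∨ ¬p there: 1:T, 3:F. ✓
3: successors {1, 4}; q ∨ ¬p there: 1:T, 4:F. ✓
4: successors {1, 4}; q ∨ ¬p there: 1:T, 4:F. ✓

{2, 3, 4}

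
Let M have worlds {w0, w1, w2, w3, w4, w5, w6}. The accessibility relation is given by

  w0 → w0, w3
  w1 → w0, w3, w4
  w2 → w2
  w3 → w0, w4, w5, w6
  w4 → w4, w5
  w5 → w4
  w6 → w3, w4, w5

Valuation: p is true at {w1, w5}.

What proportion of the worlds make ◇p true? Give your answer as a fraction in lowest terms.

w0: successors {w0, w3}; p there: w0:F, w3:F. ✗
w1: successors {w0, w3, w4}; p there: w0:F, w3:F, w4:F. ✗
w2: successors {w2}; p there: w2:F. ✗
w3: successors {w0, w4, w5, w6}; p there: w0:F, w4:F, w5:T, w6:F. ✓
w4: successors {w4, w5}; p there: w4:F, w5:T. ✓
w5: successors {w4}; p there: w4:F. ✗
w6: successors {w3, w4, w5}; p there: w3:F, w4:F, w5:T. ✓
That's 3 of 7 worlds, so 3/7.

3/7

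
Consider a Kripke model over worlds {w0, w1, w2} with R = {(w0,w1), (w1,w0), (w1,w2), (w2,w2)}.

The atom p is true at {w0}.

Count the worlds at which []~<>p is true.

w0: successors {w1}; ~<>p there: w1:F. ✗
w1: successors {w0, w2}; ~<>p there: w0:T, w2:T. ✓
w2: successors {w2}; ~<>p there: w2:T. ✓
Satisfying worlds: {w1, w2}.

2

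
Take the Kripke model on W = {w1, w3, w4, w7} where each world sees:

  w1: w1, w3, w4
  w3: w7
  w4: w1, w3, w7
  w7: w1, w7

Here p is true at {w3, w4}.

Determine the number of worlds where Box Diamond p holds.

0

w1: successors {w1, w3, w4}; Diamond p there: w1:T, w3:F, w4:T. ✗
w3: successors {w7}; Diamond p there: w7:F. ✗
w4: successors {w1, w3, w7}; Diamond p there: w1:T, w3:F, w7:F. ✗
w7: successors {w1, w7}; Diamond p there: w1:T, w7:F. ✗
Satisfying worlds: ∅.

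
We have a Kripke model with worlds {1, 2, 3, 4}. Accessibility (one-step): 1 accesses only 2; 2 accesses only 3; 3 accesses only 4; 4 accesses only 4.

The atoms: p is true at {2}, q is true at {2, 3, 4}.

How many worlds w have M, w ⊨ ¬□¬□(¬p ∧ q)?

1: □¬□(¬p ∧ q) is F. ✓
2: □¬□(¬p ∧ q) is F. ✓
3: □¬□(¬p ∧ q) is F. ✓
4: □¬□(¬p ∧ q) is F. ✓
Satisfying worlds: {1, 2, 3, 4}.

4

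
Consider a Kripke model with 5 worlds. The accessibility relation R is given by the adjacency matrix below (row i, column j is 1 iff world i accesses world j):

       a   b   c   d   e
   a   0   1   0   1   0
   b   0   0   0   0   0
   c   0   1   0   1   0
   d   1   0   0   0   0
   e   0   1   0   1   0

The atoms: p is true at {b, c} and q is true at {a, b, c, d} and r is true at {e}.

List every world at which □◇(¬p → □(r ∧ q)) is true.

{b, d}

a: successors {b, d}; ◇(¬p → □(r ∧ q)) there: b:F, d:F. ✗
b: no successors, so □◇(¬p → □(r ∧ q)) holds vacuously. ✓
c: successors {b, d}; ◇(¬p → □(r ∧ q)) there: b:F, d:F. ✗
d: successors {a}; ◇(¬p → □(r ∧ q)) there: a:T. ✓
e: successors {b, d}; ◇(¬p → □(r ∧ q)) there: b:F, d:F. ✗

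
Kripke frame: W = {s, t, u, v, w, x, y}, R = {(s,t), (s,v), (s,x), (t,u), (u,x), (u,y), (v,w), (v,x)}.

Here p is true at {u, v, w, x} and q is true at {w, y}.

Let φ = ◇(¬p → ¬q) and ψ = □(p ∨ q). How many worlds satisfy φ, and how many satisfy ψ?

For ◇(¬p → ¬q):
s: successors {t, v, x}; ¬p → ¬q there: t:T, v:T, x:T. ✓
t: successors {u}; ¬p → ¬q there: u:T. ✓
u: successors {x, y}; ¬p → ¬q there: x:T, y:F. ✓
v: successors {w, x}; ¬p → ¬q there: w:T, x:T. ✓
w: no successors, so ◇(¬p → ¬q) fails. ✗
x: no successors, so ◇(¬p → ¬q) fails. ✗
y: no successors, so ◇(¬p → ¬q) fails. ✗
— 4 worlds.
For □(p ∨ q):
s: successors {t, v, x}; p ∨ q there: t:F, v:T, x:T. ✗
t: successors {u}; p ∨ q there: u:T. ✓
u: successors {x, y}; p ∨ q there: x:T, y:T. ✓
v: successors {w, x}; p ∨ q there: w:T, x:T. ✓
w: no successors, so □(p ∨ q) holds vacuously. ✓
x: no successors, so □(p ∨ q) holds vacuously. ✓
y: no successors, so □(p ∨ q) holds vacuously. ✓
— 6 worlds.

4 and 6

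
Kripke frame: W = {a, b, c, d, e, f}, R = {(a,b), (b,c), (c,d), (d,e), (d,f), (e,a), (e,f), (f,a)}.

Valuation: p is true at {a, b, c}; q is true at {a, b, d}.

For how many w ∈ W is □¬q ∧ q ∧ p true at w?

1

a: □¬q is F, q ∧ p is T. ✗
b: □¬q is T, q ∧ p is T. ✓
c: □¬q is F, q ∧ p is F. ✗
d: □¬q is T, q ∧ p is F. ✗
e: □¬q is F, q ∧ p is F. ✗
f: □¬q is F, q ∧ p is F. ✗
Satisfying worlds: {b}.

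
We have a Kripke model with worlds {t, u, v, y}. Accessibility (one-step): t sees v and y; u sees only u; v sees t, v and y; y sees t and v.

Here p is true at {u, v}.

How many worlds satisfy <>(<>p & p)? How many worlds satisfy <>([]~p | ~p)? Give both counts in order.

For <>(<>p & p):
t: successors {v, y}; <>p & p there: v:T, y:F. ✓
u: successors {u}; <>p & p there: u:T. ✓
v: successors {t, v, y}; <>p & p there: t:F, v:T, y:F. ✓
y: successors {t, v}; <>p & p there: t:F, v:T. ✓
— 4 worlds.
For <>([]~p | ~p):
t: successors {v, y}; []~p | ~p there: v:F, y:T. ✓
u: successors {u}; []~p | ~p there: u:F. ✗
v: successors {t, v, y}; []~p | ~p there: t:T, v:F, y:T. ✓
y: successors {t, v}; []~p | ~p there: t:T, v:F. ✓
— 3 worlds.

4 and 3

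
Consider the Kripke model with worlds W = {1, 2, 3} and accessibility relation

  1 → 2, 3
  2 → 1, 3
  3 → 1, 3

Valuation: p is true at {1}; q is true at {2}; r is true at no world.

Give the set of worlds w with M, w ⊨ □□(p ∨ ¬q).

{1}

1: successors {2, 3}; □(p ∨ ¬q) there: 2:T, 3:T. ✓
2: successors {1, 3}; □(p ∨ ¬q) there: 1:F, 3:T. ✗
3: successors {1, 3}; □(p ∨ ¬q) there: 1:F, 3:T. ✗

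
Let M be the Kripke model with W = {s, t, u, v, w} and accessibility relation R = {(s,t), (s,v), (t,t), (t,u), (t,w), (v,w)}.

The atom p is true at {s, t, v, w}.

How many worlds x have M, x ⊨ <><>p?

s: successors {t, v}; <>p there: t:T, v:T. ✓
t: successors {t, u, w}; <>p there: t:T, u:F, w:F. ✓
u: no successors, so <><>p fails. ✗
v: successors {w}; <>p there: w:F. ✗
w: no successors, so <><>p fails. ✗
Satisfying worlds: {s, t}.

2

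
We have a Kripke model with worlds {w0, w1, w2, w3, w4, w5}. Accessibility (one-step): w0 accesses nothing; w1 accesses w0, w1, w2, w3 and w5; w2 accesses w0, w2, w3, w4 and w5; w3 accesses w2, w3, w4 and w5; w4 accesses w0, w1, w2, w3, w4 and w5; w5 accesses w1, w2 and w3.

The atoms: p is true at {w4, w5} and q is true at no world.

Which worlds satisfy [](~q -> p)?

w0: no successors, so [](~q -> p) holds vacuously. ✓
w1: successors {w0, w1, w2, w3, w5}; ~q -> p there: w0:F, w1:F, w2:F, w3:F, w5:T. ✗
w2: successors {w0, w2, w3, w4, w5}; ~q -> p there: w0:F, w2:F, w3:F, w4:T, w5:T. ✗
w3: successors {w2, w3, w4, w5}; ~q -> p there: w2:F, w3:F, w4:T, w5:T. ✗
w4: successors {w0, w1, w2, w3, w4, w5}; ~q -> p there: w0:F, w1:F, w2:F, w3:F, w4:T, w5:T. ✗
w5: successors {w1, w2, w3}; ~q -> p there: w1:F, w2:F, w3:F. ✗

{w0}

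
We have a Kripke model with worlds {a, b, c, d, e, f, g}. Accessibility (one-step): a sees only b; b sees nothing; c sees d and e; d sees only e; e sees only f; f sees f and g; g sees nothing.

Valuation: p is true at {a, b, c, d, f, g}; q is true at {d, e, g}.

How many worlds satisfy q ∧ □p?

2

a: q is F, □p is T. ✗
b: q is F, □p is T. ✗
c: q is F, □p is F. ✗
d: q is T, □p is F. ✗
e: q is T, □p is T. ✓
f: q is F, □p is T. ✗
g: q is T, □p is T. ✓
Satisfying worlds: {e, g}.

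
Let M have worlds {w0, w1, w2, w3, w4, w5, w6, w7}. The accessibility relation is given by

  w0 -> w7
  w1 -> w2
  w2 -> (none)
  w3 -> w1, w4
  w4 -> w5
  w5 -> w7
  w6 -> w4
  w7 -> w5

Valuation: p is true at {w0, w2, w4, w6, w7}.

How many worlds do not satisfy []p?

3

w0: successors {w7}; p there: w7:T. ✓
w1: successors {w2}; p there: w2:T. ✓
w2: no successors, so []p holds vacuously. ✓
w3: successors {w1, w4}; p there: w1:F, w4:T. ✗
w4: successors {w5}; p there: w5:F. ✗
w5: successors {w7}; p there: w7:T. ✓
w6: successors {w4}; p there: w4:T. ✓
w7: successors {w5}; p there: w5:F. ✗
Satisfying worlds: {w0, w1, w2, w5, w6}.
So []p fails at the other 3 worlds.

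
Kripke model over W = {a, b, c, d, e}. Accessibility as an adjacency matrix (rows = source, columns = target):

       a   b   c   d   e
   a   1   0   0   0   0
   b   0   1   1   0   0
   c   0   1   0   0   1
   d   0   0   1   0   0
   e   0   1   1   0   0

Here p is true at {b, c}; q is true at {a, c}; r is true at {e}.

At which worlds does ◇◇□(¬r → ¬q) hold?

{b, c, e}

a: successors {a}; ◇□(¬r → ¬q) there: a:F. ✗
b: successors {b, c}; ◇□(¬r → ¬q) there: b:T, c:F. ✓
c: successors {b, e}; ◇□(¬r → ¬q) there: b:T, e:T. ✓
d: successors {c}; ◇□(¬r → ¬q) there: c:F. ✗
e: successors {b, c}; ◇□(¬r → ¬q) there: b:T, c:F. ✓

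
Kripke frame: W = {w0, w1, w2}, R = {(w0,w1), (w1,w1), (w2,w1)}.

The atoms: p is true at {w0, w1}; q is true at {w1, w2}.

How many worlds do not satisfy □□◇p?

0

w0: successors {w1}; □◇p there: w1:T. ✓
w1: successors {w1}; □◇p there: w1:T. ✓
w2: successors {w1}; □◇p there: w1:T. ✓
Satisfying worlds: {w0, w1, w2}.
So □□◇p fails at the other 0 worlds.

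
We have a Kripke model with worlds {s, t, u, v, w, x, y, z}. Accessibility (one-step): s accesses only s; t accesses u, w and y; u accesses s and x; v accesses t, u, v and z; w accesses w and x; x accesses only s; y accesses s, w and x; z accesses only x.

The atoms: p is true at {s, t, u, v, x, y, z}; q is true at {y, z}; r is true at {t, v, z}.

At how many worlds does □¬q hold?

s: successors {s}; ¬q there: s:T. ✓
t: successors {u, w, y}; ¬q there: u:T, w:T, y:F. ✗
u: successors {s, x}; ¬q there: s:T, x:T. ✓
v: successors {t, u, v, z}; ¬q there: t:T, u:T, v:T, z:F. ✗
w: successors {w, x}; ¬q there: w:T, x:T. ✓
x: successors {s}; ¬q there: s:T. ✓
y: successors {s, w, x}; ¬q there: s:T, w:T, x:T. ✓
z: successors {x}; ¬q there: x:T. ✓
Satisfying worlds: {s, u, w, x, y, z}.

6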